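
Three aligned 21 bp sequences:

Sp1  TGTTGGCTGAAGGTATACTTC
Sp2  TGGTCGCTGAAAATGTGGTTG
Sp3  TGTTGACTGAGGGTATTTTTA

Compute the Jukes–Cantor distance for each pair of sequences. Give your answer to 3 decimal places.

Sp1–Sp2: 8/21 sites differ → p ≈ 0.380952, d = −0.75 ln(1 − 0.507936) = 0.531860 ≈ 0.532.
Sp1–Sp3: 5/21 sites differ → p ≈ 0.238095, d = −0.75 ln(1 − 0.31746) = 0.286451 ≈ 0.286.
Sp2–Sp3: 10/21 sites differ → p ≈ 0.47619, d = −0.75 ln(1 − 0.63492) = 0.755729 ≈ 0.756.

d(Sp1,Sp2) = 0.532, d(Sp1,Sp3) = 0.286, d(Sp2,Sp3) = 0.756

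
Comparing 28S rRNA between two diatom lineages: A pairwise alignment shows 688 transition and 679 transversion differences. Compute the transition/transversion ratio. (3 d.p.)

1.013

R = 688/679 = 1.013254… ≈ 1.013 (to 3 d.p.).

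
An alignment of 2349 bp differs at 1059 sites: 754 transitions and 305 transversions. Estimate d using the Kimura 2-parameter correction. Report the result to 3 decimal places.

0.814

P = 754/2349 ≈ 0.320988 and Q = 305/2349 ≈ 0.129842.
Under the Kimura two-parameter model, d = −½ ln(1 − 2P − Q) − ¼ ln(1 − 2Q).
1 − 2P − Q = 0.228182, giving −½ ln(0.228182) = 0.738806.
1 − 2Q = 0.740316, giving −¼ ln(0.740316) = 0.075170.
d = 0.738806 + 0.075170 = 0.813976.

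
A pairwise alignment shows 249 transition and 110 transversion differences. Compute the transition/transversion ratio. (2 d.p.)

R = 249/110 = 2.263636… ≈ 2.26 (to 2 d.p.).

2.26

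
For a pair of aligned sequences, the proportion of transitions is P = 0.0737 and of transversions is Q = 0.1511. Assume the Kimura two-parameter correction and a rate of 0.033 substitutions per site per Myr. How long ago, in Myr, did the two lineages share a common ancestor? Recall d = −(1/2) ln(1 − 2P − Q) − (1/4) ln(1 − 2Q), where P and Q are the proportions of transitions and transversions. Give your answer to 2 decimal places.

4.05

Under the Kimura two-parameter model, d = −½ ln(1 − 2P − Q) − ¼ ln(1 − 2Q).
1 − 2P − Q = 0.7015, giving −½ ln(0.7015) = 0.177267.
1 − 2Q = 0.6978, giving −¼ ln(0.6978) = 0.089956.
d = 0.177267 + 0.089956 = 0.267223.
Under a molecular clock d = 2μt, so t = d/(2μ) = 0.267223 / (2 × 0.033) = 4.05 Myr.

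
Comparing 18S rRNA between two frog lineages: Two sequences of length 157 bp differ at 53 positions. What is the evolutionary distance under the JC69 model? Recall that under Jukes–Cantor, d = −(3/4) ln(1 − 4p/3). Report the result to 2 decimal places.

0.45

p = 53/157 ≈ 0.33758.
d = −(3/4) ln(1 − 4p/3) = −0.75 ln(1 − 0.450107) = −0.75 ln(0.549893)
  = −0.75 × (-0.598032) = 0.448524 substitutions/site.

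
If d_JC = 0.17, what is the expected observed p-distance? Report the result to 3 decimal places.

0.152

p = (3/4)(1 − e^(−4d/3)) = 0.75 × (1 − e^(-0.226667)) = 0.75 × (1 − 0.797186) = 0.152111.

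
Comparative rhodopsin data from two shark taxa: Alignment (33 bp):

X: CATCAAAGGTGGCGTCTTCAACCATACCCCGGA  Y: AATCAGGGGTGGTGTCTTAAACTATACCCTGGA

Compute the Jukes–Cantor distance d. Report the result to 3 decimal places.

0.249

The sequences differ at 7 of 33 sites (1, 6, 7, 13, 19, 23, 30), so p = 7/33 ≈ 0.212121.
d = −(3/4) ln(1 − 4p/3) = −0.75 ln(1 − 0.282828) = −0.75 ln(0.717172)
  = −0.75 × (-0.332440) = 0.249330 substitutions/site.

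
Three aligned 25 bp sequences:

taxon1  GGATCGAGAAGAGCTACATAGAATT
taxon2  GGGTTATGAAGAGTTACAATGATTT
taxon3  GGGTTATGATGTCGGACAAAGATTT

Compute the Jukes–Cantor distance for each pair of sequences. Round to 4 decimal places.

taxon1–taxon2: 8/25 sites differ → p = 0.32, d = −0.75 ln(1 − 0.426667) = 0.417216 ≈ 0.4172.
taxon1–taxon3: 11/25 sites differ → p = 0.44, d = −0.75 ln(1 − 0.586667) = 0.662626 ≈ 0.6626.
taxon2–taxon3: 6/25 sites differ → p = 0.24, d = −0.75 ln(1 − 0.32) = 0.289247 ≈ 0.2892.

d(taxon1,taxon2) = 0.4172, d(taxon1,taxon3) = 0.6626, d(taxon2,taxon3) = 0.2892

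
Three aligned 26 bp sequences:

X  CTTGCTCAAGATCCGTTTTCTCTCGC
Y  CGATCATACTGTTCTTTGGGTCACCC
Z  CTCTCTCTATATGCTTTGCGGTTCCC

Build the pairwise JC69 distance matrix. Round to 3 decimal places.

d(X,Y) = 1.100, d(X,Z) = 0.717, d(Y,Z) = 0.717

X–Y: 15/26 sites differ → p ≈ 0.576923, d = −0.75 ln(1 − 0.769231) = 1.099754 ≈ 1.100.
X–Z: 12/26 sites differ → p ≈ 0.461538, d = −0.75 ln(1 − 0.615384) = 0.716632 ≈ 0.717.
Y–Z: 12/26 sites differ → p ≈ 0.461538, d = −0.75 ln(1 − 0.615384) = 0.716632 ≈ 0.717.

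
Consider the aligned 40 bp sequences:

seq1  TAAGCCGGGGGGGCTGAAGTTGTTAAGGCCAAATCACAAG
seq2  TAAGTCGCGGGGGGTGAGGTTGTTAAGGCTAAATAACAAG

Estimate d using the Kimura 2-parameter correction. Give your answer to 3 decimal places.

Of 40 sites, 3 differences are transitions and 3 are transversions, so P = 3/40 = 0.075 and Q = 3/40 = 0.075.
Under the Kimura two-parameter model, d = −½ ln(1 − 2P − Q) − ¼ ln(1 − 2Q).
1 − 2P − Q = 0.775, giving −½ ln(0.775) = 0.127446.
1 − 2Q = 0.85, giving −¼ ln(0.85) = 0.040630.
d = 0.127446 + 0.040630 = 0.168076.

0.168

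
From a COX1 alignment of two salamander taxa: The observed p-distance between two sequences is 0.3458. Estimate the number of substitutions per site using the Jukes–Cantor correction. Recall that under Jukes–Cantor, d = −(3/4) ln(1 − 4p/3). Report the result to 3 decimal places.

d = −(3/4) ln(1 − 4p/3) = −0.75 ln(1 − 0.461067) = −0.75 ln(0.538933)
  = −0.75 × (-0.618164) = 0.463623 substitutions/site.

0.464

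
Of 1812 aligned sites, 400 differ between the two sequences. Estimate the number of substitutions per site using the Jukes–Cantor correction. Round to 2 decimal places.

p = 400/1812 ≈ 0.220751.
d = −(3/4) ln(1 − 4p/3) = −0.75 ln(1 − 0.294335) = −0.75 ln(0.705665)
  = −0.75 × (-0.348615) = 0.261461 substitutions/site.

0.26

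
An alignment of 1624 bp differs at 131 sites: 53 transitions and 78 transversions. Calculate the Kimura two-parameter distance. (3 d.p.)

0.085

P = 53/1624 ≈ 0.032635 and Q = 78/1624 ≈ 0.04803.
Under the Kimura two-parameter model, d = −½ ln(1 − 2P − Q) − ¼ ln(1 − 2Q).
1 − 2P − Q = 0.8867, giving −½ ln(0.8867) = 0.060124.
1 − 2Q = 0.90394, giving −¼ ln(0.90394) = 0.025248.
d = 0.060124 + 0.025248 = 0.085372.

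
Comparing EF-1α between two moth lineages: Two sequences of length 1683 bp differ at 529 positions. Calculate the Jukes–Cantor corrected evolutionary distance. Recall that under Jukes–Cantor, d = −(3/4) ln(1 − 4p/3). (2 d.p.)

0.41

p = 529/1683 ≈ 0.31432.
d = −(3/4) ln(1 − 4p/3) = −0.75 ln(1 − 0.419093) = −0.75 ln(0.580907)
  = −0.75 × (-0.543165) = 0.407374 substitutions/site.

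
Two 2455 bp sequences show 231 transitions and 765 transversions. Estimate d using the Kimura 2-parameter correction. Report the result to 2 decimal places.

0.59

P = 231/2455 ≈ 0.094094 and Q = 765/2455 ≈ 0.311609.
Under the Kimura two-parameter model, d = −½ ln(1 − 2P − Q) − ¼ ln(1 − 2Q).
1 − 2P − Q = 0.500203, giving −½ ln(0.500203) = 0.346371.
1 − 2Q = 0.376782, giving −¼ ln(0.376782) = 0.244022.
d = 0.346371 + 0.244022 = 0.590393.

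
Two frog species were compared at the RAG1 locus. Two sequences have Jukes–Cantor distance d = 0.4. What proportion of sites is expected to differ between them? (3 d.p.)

p = (3/4)(1 − e^(−4d/3)) = 0.75 × (1 − e^(-0.533333)) = 0.75 × (1 − 0.586646) = 0.310016.

0.310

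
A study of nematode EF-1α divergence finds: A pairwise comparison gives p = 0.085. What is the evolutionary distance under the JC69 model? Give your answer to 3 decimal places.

0.090

d = −(3/4) ln(1 − 4p/3) = −0.75 ln(1 − 0.113333) = −0.75 ln(0.886667)
  = −0.75 × (-0.120286) = 0.090215 substitutions/site.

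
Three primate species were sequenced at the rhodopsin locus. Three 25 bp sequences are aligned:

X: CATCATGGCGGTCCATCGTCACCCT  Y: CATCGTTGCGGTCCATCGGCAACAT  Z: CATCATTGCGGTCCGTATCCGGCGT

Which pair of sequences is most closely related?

X and Y

X–Y: 5/25 differ, p = 0.200, d = 0.233.
X–Z: 8/25 differ, p = 0.320, d = 0.417.
Y–Z: 8/25 differ, p = 0.320, d = 0.417.
The smallest distance is between X and Y.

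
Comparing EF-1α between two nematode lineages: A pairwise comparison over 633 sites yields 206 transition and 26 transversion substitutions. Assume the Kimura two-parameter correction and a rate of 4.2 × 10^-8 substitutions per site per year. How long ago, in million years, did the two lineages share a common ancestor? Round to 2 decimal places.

7.26

P = 206/633 ≈ 0.325434 and Q = 26/633 ≈ 0.041074.
Under the Kimura two-parameter model, d = −½ ln(1 − 2P − Q) − ¼ ln(1 − 2Q).
1 − 2P − Q = 0.308058, giving −½ ln(0.308058) = 0.588734.
1 − 2Q = 0.917852, giving −¼ ln(0.917852) = 0.021430.
d = 0.588734 + 0.021430 = 0.610164.
Under a molecular clock d = 2μt, so t = d/(2μ) = 0.610164 / (2 × 4.2 × 10^-8) = 7.26 million years.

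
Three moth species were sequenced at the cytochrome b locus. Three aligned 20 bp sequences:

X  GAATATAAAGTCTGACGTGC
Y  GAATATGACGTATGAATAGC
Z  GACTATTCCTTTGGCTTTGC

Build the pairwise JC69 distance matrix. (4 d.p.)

X–Y: 6/20 sites differ → p = 0.3, d = −0.75 ln(1 − 0.4) = 0.383119 ≈ 0.3831.
X–Z: 10/20 sites differ → p = 0.5, d = −0.75 ln(1 − 0.666667) = 0.823960 ≈ 0.8240.
Y–Z: 9/20 sites differ → p = 0.45, d = −0.75 ln(1 − 0.6) = 0.687218 ≈ 0.6872.

d(X,Y) = 0.3831, d(X,Z) = 0.8240, d(Y,Z) = 0.6872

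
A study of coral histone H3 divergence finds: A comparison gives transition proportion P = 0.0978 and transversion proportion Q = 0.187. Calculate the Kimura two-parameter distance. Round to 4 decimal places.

Under the Kimura two-parameter model, d = −½ ln(1 − 2P − Q) − ¼ ln(1 − 2Q).
1 − 2P − Q = 0.6174, giving −½ ln(0.6174) = 0.241119.
1 − 2Q = 0.626, giving −¼ ln(0.626) = 0.117101.
d = 0.241119 + 0.117101 = 0.358220.

0.3582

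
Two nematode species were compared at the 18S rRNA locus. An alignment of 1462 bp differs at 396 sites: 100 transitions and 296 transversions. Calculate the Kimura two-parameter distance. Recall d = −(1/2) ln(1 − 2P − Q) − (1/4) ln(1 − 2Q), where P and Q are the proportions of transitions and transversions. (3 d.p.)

0.337

P = 100/1462 ≈ 0.068399 and Q = 296/1462 ≈ 0.202462.
Under the Kimura two-parameter model, d = −½ ln(1 − 2P − Q) − ¼ ln(1 − 2Q).
1 − 2P − Q = 0.66074, giving −½ ln(0.66074) = 0.207197.
1 − 2Q = 0.595076, giving −¼ ln(0.595076) = 0.129767.
d = 0.207197 + 0.129767 = 0.336964.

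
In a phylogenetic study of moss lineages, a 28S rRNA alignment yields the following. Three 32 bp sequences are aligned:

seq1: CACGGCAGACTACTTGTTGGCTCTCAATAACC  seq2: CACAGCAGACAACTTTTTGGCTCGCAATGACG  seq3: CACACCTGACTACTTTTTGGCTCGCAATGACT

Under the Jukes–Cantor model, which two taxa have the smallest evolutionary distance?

seq1–seq2: 6/32 differ, p = 0.188, d = 0.216.
seq1–seq3: 7/32 differ, p = 0.219, d = 0.259.
seq2–seq3: 4/32 differ, p = 0.125, d = 0.137.
The smallest distance is between seq2 and seq3.

seq2 and seq3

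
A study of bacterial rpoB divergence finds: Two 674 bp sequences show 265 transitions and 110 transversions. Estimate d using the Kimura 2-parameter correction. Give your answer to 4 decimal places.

1.5922

P = 265/674 ≈ 0.393175 and Q = 110/674 ≈ 0.163205.
Under the Kimura two-parameter model, d = −½ ln(1 − 2P − Q) − ¼ ln(1 − 2Q).
1 − 2P − Q = 0.050445, giving −½ ln(0.050445) = 1.493436.
1 − 2Q = 0.67359, giving −¼ ln(0.67359) = 0.098783.
d = 1.493436 + 0.098783 = 1.592219.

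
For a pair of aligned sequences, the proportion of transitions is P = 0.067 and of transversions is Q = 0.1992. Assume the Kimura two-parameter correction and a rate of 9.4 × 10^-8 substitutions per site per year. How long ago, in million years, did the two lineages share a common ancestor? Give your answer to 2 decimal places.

Under the Kimura two-parameter model, d = −½ ln(1 − 2P − Q) − ¼ ln(1 − 2Q).
1 − 2P − Q = 0.6668, giving −½ ln(0.6668) = 0.202633.
1 − 2Q = 0.6016, giving −¼ ln(0.6016) = 0.127041.
d = 0.202633 + 0.127041 = 0.329674.
Under a molecular clock d = 2μt, so t = d/(2μ) = 0.329674 / (2 × 9.4 × 10^-8) = 1.75 million years.

1.75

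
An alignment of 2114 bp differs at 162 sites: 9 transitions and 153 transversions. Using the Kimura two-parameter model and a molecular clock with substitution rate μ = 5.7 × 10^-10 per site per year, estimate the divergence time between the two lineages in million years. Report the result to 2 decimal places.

P = 9/2114 ≈ 0.004257 and Q = 153/2114 ≈ 0.072375.
Under the Kimura two-parameter model, d = −½ ln(1 − 2P − Q) − ¼ ln(1 − 2Q).
1 − 2P − Q = 0.919111, giving −½ ln(0.919111) = 0.042174.
1 − 2Q = 0.85525, giving −¼ ln(0.85525) = 0.039090.
d = 0.042174 + 0.039090 = 0.081264.
Under a molecular clock d = 2μt, so t = d/(2μ) = 0.081264 / (2 × 5.7 × 10^-10) = 71.28 million years.

71.28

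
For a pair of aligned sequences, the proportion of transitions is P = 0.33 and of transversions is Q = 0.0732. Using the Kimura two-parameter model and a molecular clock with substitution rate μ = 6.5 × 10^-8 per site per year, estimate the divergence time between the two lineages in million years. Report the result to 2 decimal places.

5.39

Under the Kimura two-parameter model, d = −½ ln(1 − 2P − Q) − ¼ ln(1 − 2Q).
1 − 2P − Q = 0.2668, giving −½ ln(0.2668) = 0.660628.
1 − 2Q = 0.8536, giving −¼ ln(0.8536) = 0.039573.
d = 0.660628 + 0.039573 = 0.700201.
Under a molecular clock d = 2μt, so t = d/(2μ) = 0.700201 / (2 × 6.5 × 10^-8) = 5.39 million years.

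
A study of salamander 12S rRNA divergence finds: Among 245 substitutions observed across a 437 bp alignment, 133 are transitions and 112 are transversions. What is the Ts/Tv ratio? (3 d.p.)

1.188

R = 133/112 = 1.1875 ≈ 1.188 (to 3 d.p.).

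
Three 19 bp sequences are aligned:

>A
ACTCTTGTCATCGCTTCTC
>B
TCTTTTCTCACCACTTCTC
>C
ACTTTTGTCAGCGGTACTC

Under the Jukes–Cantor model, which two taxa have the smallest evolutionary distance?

A and C

A–B: 5/19 differ, p = 0.263, d = 0.324.
A–C: 4/19 differ, p = 0.211, d = 0.247.
B–C: 6/19 differ, p = 0.316, d = 0.410.
The smallest distance is between A and C.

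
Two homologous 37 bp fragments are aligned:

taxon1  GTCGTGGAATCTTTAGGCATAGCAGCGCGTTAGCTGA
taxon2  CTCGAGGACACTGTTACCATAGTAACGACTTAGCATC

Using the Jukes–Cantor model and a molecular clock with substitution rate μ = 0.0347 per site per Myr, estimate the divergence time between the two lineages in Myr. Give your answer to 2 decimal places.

The sequences differ at 15 of 37 sites, so p = 15/37 ≈ 0.405405.
d = −(3/4) ln(1 − 4p/3) = −0.75 ln(1 − 0.54054) = −0.75 ln(0.45946)
  = −0.75 × (-0.777703) = 0.583277 substitutions/site.
Under a molecular clock d = 2μt, so t = d/(2μ) = 0.583277 / (2 × 0.0347) = 8.40 Myr.

8.40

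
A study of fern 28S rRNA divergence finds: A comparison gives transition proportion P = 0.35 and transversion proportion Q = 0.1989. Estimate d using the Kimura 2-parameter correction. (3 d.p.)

1.273

Under the Kimura two-parameter model, d = −½ ln(1 − 2P − Q) − ¼ ln(1 − 2Q).
1 − 2P − Q = 0.1011, giving −½ ln(0.1011) = 1.145823.
1 − 2Q = 0.6022, giving −¼ ln(0.6022) = 0.126791.
d = 1.145823 + 0.126791 = 1.272614.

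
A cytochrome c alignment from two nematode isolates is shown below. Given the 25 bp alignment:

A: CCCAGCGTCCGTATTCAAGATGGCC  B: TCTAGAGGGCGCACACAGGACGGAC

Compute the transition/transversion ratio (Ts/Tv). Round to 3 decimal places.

1.200

Transitions are A↔G and C↔T; transversions are all other mismatches.
Transitions: 6. Transversions: 5.
R = 6/5 = 1.200.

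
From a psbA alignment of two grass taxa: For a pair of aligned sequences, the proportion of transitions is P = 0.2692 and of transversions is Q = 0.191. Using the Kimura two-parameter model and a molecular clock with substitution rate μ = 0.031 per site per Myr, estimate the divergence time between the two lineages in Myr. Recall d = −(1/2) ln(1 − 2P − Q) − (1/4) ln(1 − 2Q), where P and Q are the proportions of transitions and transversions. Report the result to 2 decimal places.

12.48

Under the Kimura two-parameter model, d = −½ ln(1 − 2P − Q) − ¼ ln(1 − 2Q).
1 − 2P − Q = 0.2706, giving −½ ln(0.2706) = 0.653557.
1 − 2Q = 0.618, giving −¼ ln(0.618) = 0.120317.
d = 0.653557 + 0.120317 = 0.773874.
Under a molecular clock d = 2μt, so t = d/(2μ) = 0.773874 / (2 × 0.031) = 12.48 Myr.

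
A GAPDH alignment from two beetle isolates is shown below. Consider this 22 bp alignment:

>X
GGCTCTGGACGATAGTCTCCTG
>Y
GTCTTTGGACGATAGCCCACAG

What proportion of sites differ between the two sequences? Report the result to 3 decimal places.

The sequences differ at 6 of 22 positions (sites 2, 5, 16, 18, 19, 21).
p = 6/22 = 0.272727… ≈ 0.273 (to 3 d.p.).

0.273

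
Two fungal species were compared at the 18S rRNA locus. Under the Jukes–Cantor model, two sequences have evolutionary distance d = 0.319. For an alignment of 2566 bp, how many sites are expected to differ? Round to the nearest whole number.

Invert JC69: p = (3/4)(1 − e^(−4d/3)) = 0.75 × (1 − e^(-0.425333)) = 0.75 × (1 − 0.653552) = 0.259836.
Expected differing sites = pL ≈ 0.259836 × 2566 = 666.739176 ≈ 667.

667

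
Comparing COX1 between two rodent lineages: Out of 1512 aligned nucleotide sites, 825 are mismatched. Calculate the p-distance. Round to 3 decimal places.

0.546

p = 825/1512 = 0.545634… ≈ 0.546 (to 3 d.p.).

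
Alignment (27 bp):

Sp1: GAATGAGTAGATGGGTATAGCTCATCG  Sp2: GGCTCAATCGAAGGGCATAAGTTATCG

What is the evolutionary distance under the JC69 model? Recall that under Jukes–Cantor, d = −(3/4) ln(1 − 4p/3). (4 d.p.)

The sequences differ at 10 of 27 sites (2, 3, 5, 7, 9, 12, 16, 20, 21, 23), so p = 10/27 ≈ 0.37037.
d = −(3/4) ln(1 − 4p/3) = −0.75 ln(1 − 0.493827) = −0.75 ln(0.506173)
  = −0.75 × (-0.680877) = 0.510658 substitutions/site.

0.5107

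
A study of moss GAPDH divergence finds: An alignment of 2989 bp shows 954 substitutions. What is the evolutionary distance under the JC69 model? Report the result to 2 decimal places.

0.42

p = 954/2989 ≈ 0.31917.
d = −(3/4) ln(1 − 4p/3) = −0.75 ln(1 − 0.42556) = −0.75 ln(0.57444)
  = −0.75 × (-0.554360) = 0.415770 substitutions/site.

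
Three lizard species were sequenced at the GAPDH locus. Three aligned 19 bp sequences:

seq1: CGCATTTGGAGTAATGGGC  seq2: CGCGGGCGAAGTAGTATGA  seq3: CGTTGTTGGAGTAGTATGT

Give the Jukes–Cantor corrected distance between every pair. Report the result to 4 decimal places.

d(seq1,seq2) = 0.7489, d(seq1,seq3) = 0.5068, d(seq2,seq3) = 0.4099

seq1–seq2: 9/19 sites differ → p ≈ 0.473684, d = −0.75 ln(1 − 0.631579) = 0.748897 ≈ 0.7489.
seq1–seq3: 7/19 sites differ → p ≈ 0.368421, d = −0.75 ln(1 − 0.491228) = 0.506816 ≈ 0.5068.
seq2–seq3: 6/19 sites differ → p ≈ 0.315789, d = −0.75 ln(1 − 0.421052) = 0.409907 ≈ 0.4099.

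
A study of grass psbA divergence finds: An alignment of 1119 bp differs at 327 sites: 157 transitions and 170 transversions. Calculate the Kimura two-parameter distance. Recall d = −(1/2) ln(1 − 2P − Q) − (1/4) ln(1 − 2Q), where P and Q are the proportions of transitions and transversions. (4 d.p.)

0.3738

P = 157/1119 ≈ 0.140304 and Q = 170/1119 ≈ 0.151921.
Under the Kimura two-parameter model, d = −½ ln(1 − 2P − Q) − ¼ ln(1 − 2Q).
1 − 2P − Q = 0.567471, giving −½ ln(0.567471) = 0.283283.
1 − 2Q = 0.696158, giving −¼ ln(0.696158) = 0.090545.
d = 0.283283 + 0.090545 = 0.373828.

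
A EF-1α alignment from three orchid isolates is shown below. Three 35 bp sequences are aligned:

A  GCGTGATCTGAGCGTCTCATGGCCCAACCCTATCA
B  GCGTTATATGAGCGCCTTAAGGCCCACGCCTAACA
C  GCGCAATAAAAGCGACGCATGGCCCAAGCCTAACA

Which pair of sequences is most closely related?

A–B: 8/35 differ, p = 0.229, d = 0.273.
A–C: 9/35 differ, p = 0.257, d = 0.315.
B–C: 9/35 differ, p = 0.257, d = 0.315.
The smallest distance is between A and B.

A and B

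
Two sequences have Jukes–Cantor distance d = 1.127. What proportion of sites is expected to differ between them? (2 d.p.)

0.58

p = (3/4)(1 − e^(−4d/3)) = 0.75 × (1 − e^(-1.502667)) = 0.75 × (1 − 0.222536) = 0.583098.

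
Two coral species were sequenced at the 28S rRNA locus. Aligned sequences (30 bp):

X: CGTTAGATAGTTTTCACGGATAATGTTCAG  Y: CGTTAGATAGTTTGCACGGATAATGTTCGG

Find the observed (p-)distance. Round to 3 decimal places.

0.067

The sequences differ at 2 of 30 positions (sites 14, 29).
p = 2/30 = 0.066666… ≈ 0.067 (to 3 d.p.).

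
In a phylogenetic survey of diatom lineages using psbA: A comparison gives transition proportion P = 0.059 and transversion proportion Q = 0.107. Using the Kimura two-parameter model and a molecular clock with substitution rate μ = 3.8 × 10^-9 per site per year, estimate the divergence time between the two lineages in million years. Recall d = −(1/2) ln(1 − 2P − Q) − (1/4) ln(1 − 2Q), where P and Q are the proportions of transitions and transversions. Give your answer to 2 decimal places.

24.69

Under the Kimura two-parameter model, d = −½ ln(1 − 2P − Q) − ¼ ln(1 − 2Q).
1 − 2P − Q = 0.775, giving −½ ln(0.775) = 0.127446.
1 − 2Q = 0.786, giving −¼ ln(0.786) = 0.060200.
d = 0.127446 + 0.060200 = 0.187646.
Under a molecular clock d = 2μt, so t = d/(2μ) = 0.187646 / (2 × 3.8 × 10^-9) = 24.69 million years.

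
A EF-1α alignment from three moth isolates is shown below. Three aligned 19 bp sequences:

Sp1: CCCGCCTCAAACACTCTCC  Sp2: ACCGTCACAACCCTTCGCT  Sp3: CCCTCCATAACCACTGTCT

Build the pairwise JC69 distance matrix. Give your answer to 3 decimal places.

d(Sp1,Sp2) = 0.618, d(Sp1,Sp3) = 0.410, d(Sp2,Sp3) = 0.618

Sp1–Sp2: 8/19 sites differ → p ≈ 0.421053, d = −0.75 ln(1 − 0.561404) = 0.618132 ≈ 0.618.
Sp1–Sp3: 6/19 sites differ → p ≈ 0.315789, d = −0.75 ln(1 − 0.421052) = 0.409907 ≈ 0.410.
Sp2–Sp3: 8/19 sites differ → p ≈ 0.421053, d = −0.75 ln(1 − 0.561404) = 0.618132 ≈ 0.618.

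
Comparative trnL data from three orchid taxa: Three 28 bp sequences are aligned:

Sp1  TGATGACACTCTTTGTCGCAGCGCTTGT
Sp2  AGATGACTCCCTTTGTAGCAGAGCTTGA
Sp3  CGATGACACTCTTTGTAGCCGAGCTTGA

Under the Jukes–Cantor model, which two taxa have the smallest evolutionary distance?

Sp1–Sp2: 6/28 differ, p = 0.214, d = 0.252.
Sp1–Sp3: 5/28 differ, p = 0.179, d = 0.204.
Sp2–Sp3: 4/28 differ, p = 0.143, d = 0.158.
The smallest distance is between Sp2 and Sp3.

Sp2 and Sp3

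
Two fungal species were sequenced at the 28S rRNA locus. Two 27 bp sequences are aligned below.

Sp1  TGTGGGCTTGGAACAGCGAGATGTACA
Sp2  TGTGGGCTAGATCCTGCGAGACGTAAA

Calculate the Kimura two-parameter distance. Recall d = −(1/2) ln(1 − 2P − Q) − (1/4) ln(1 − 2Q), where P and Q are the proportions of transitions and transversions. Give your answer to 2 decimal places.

Of 27 sites, 2 differences are transitions and 5 are transversions, so P = 2/27 ≈ 0.074074 and Q = 5/27 ≈ 0.185185.
Under the Kimura two-parameter model, d = −½ ln(1 − 2P − Q) − ¼ ln(1 − 2Q).
1 − 2P − Q = 0.666667, giving −½ ln(0.666667) = 0.202732.
1 − 2Q = 0.62963, giving −¼ ln(0.62963) = 0.115656.
d = 0.202732 + 0.115656 = 0.318388.

0.32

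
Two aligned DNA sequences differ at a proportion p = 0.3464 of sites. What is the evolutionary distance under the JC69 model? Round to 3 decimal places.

d = −(3/4) ln(1 − 4p/3) = −0.75 ln(1 − 0.461867) = −0.75 ln(0.538133)
  = −0.75 × (-0.619650) = 0.464738 substitutions/site.

0.465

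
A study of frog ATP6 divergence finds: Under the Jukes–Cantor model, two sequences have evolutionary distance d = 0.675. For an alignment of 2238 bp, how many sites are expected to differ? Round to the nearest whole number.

996

Invert JC69: p = (3/4)(1 − e^(−4d/3)) = 0.75 × (1 − e^(-0.9)) = 0.75 × (1 − 0.406570) = 0.445073.
Expected differing sites = pL ≈ 0.445073 × 2238 = 996.073374 ≈ 996.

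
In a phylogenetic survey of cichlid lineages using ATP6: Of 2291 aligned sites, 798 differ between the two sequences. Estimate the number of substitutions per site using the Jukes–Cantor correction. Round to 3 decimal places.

p = 798/2291 ≈ 0.34832.
d = −(3/4) ln(1 − 4p/3) = −0.75 ln(1 − 0.464427) = −0.75 ln(0.535573)
  = −0.75 × (-0.624418) = 0.468314 substitutions/site.

0.468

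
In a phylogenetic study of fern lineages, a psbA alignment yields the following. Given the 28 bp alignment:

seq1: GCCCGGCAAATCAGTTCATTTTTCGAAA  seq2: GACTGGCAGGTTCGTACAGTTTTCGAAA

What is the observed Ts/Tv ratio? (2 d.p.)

Transitions are A↔G and C↔T; transversions are all other mismatches.
Transitions: 4. Transversions: 4.
R = 4/4 = 1.00.

1.00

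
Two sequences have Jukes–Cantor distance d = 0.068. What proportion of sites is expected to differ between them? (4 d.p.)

p = (3/4)(1 − e^(−4d/3)) = 0.75 × (1 − e^(-0.090667)) = 0.75 × (1 − 0.913322) = 0.065009.

0.0650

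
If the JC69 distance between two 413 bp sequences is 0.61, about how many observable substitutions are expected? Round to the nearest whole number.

172

Invert JC69: p = (3/4)(1 − e^(−4d/3)) = 0.75 × (1 − e^(-0.813333)) = 0.75 × (1 − 0.443378) = 0.417467.
Expected differing sites = pL ≈ 0.417467 × 413 = 172.413871 ≈ 172.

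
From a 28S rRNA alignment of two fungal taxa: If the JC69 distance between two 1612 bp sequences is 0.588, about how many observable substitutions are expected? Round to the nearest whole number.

657

Invert JC69: p = (3/4)(1 − e^(−4d/3)) = 0.75 × (1 − e^(-0.784)) = 0.75 × (1 − 0.456576) = 0.407568.
Expected differing sites = pL ≈ 0.407568 × 1612 = 656.999616 ≈ 657.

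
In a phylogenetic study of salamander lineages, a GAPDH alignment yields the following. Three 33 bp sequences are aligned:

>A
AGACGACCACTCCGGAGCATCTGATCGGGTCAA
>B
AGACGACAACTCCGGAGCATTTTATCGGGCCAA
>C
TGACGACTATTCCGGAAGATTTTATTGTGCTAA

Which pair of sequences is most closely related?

A and B

A–B: 4/33 differ, p = 0.121, d = 0.132.
A–C: 11/33 differ, p = 0.333, d = 0.441.
B–C: 8/33 differ, p = 0.242, d = 0.293.
The smallest distance is between A and B.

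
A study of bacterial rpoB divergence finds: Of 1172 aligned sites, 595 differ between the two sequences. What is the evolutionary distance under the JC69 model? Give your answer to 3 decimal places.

0.847

p = 595/1172 ≈ 0.507679.
d = −(3/4) ln(1 − 4p/3) = −0.75 ln(1 − 0.676905) = −0.75 ln(0.323095)
  = −0.75 × (-1.129809) = 0.847357 substitutions/site.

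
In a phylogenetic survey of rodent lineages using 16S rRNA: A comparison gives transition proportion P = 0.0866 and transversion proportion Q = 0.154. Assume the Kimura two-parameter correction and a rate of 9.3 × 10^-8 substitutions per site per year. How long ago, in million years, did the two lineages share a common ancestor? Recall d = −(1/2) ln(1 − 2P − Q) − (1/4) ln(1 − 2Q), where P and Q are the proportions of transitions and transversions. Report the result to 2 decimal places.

Under the Kimura two-parameter model, d = −½ ln(1 − 2P − Q) − ¼ ln(1 − 2Q).
1 − 2P − Q = 0.6728, giving −½ ln(0.6728) = 0.198154.
1 − 2Q = 0.692, giving −¼ ln(0.692) = 0.092042.
d = 0.198154 + 0.092042 = 0.290196.
Under a molecular clock d = 2μt, so t = d/(2μ) = 0.290196 / (2 × 9.3 × 10^-8) = 1.56 million years.

1.56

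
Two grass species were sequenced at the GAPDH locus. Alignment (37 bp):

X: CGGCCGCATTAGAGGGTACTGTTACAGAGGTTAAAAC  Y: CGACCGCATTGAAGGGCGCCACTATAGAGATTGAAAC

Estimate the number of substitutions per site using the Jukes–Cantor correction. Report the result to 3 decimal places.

The sequences differ at 11 of 37 sites, so p = 11/37 ≈ 0.297297.
d = −(3/4) ln(1 − 4p/3) = −0.75 ln(1 − 0.396396) = −0.75 ln(0.603604)
  = −0.75 × (-0.504837) = 0.378628 substitutions/site.

0.379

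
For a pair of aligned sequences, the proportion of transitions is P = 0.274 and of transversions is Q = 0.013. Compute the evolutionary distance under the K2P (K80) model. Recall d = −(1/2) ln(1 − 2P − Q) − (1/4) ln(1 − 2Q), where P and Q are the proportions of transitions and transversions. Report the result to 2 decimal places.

Under the Kimura two-parameter model, d = −½ ln(1 − 2P − Q) − ¼ ln(1 − 2Q).
1 − 2P − Q = 0.439, giving −½ ln(0.439) = 0.411628.
1 − 2Q = 0.974, giving −¼ ln(0.974) = 0.006586.
d = 0.411628 + 0.006586 = 0.418214.

0.42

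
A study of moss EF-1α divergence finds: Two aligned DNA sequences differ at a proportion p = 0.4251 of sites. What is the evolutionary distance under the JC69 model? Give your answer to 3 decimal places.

0.627

d = −(3/4) ln(1 − 4p/3) = −0.75 ln(1 − 0.5668) = −0.75 ln(0.4332)
  = −0.75 × (-0.836556) = 0.627417 substitutions/site.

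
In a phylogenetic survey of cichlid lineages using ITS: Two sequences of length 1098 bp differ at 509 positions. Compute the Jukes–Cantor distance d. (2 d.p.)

p = 509/1098 ≈ 0.46357.
d = −(3/4) ln(1 − 4p/3) = −0.75 ln(1 − 0.618093) = −0.75 ln(0.381907)
  = −0.75 × (-0.962578) = 0.721934 substitutions/site.

0.72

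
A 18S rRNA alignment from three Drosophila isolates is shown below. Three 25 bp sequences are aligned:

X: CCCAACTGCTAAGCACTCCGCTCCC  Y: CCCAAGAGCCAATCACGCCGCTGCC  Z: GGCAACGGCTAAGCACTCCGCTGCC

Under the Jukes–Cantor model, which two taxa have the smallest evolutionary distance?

X and Z

X–Y: 6/25 differ, p = 0.240, d = 0.289.
X–Z: 4/25 differ, p = 0.160, d = 0.180.
Y–Z: 7/25 differ, p = 0.280, d = 0.351.
The smallest distance is between X and Z.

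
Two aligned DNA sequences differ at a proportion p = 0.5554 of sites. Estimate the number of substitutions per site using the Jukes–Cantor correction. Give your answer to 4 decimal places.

d = −(3/4) ln(1 − 4p/3) = −0.75 ln(1 − 0.740533) = −0.75 ln(0.259467)
  = −0.75 × (-1.349126) = 1.011845 substitutions/site.

1.0118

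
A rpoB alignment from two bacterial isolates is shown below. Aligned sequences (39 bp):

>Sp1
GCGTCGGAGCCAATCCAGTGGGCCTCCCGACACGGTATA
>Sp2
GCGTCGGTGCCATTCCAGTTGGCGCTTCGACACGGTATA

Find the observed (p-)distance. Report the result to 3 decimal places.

The sequences differ at 7 of 39 positions (sites 8, 13, 20, 24, 25, 26, 27).
p = 7/39 = 0.179487… ≈ 0.179 (to 3 d.p.).

0.179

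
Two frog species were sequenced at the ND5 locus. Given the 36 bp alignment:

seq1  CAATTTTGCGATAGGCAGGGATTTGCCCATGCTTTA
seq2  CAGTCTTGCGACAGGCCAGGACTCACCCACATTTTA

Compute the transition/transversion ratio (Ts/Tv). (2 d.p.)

10.00

Transitions are A↔G and C↔T; transversions are all other mismatches.
Transitions: 10. Transversions: 1.
R = 10/1 = 10.00.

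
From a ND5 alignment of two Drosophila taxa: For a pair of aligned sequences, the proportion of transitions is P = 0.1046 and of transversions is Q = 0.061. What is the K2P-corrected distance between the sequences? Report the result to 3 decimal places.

Under the Kimura two-parameter model, d = −½ ln(1 − 2P − Q) − ¼ ln(1 − 2Q).
1 − 2P − Q = 0.7298, giving −½ ln(0.7298) = 0.157492.
1 − 2Q = 0.878, giving −¼ ln(0.878) = 0.032527.
d = 0.157492 + 0.032527 = 0.190019.

0.190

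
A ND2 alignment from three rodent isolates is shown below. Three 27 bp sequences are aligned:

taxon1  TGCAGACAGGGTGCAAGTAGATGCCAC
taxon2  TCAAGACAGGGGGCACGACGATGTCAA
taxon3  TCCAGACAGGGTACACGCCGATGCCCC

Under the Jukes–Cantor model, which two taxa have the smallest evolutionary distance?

taxon1–taxon2: 8/27 differ, p = 0.296, d = 0.377.
taxon1–taxon3: 6/27 differ, p = 0.222, d = 0.264.
taxon2–taxon3: 7/27 differ, p = 0.259, d = 0.318.
The smallest distance is between taxon1 and taxon3.

taxon1 and taxon3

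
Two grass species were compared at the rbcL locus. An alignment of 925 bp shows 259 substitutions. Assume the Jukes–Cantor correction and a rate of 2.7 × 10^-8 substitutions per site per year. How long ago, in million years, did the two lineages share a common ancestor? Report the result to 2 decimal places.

p = 259/925 = 0.28.
d = −(3/4) ln(1 − 4p/3) = −0.75 ln(1 − 0.373333) = −0.75 ln(0.626667)
  = −0.75 × (-0.467340) = 0.350505 substitutions/site.
Under a molecular clock d = 2μt, so t = d/(2μ) = 0.350505 / (2 × 2.7 × 10^-8) = 6.49 million years.

6.49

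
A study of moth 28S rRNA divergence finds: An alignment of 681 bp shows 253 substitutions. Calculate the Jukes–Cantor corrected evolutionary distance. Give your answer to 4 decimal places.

0.5129

p = 253/681 ≈ 0.371512.
d = −(3/4) ln(1 − 4p/3) = −0.75 ln(1 − 0.495349) = −0.75 ln(0.504651)
  = −0.75 × (-0.683888) = 0.512916 substitutions/site.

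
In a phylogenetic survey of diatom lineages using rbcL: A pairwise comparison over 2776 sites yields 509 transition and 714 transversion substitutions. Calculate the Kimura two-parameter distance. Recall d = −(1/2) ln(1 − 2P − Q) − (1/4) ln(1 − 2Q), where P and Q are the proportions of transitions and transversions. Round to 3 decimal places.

P = 509/2776 ≈ 0.183357 and Q = 714/2776 ≈ 0.257205.
Under the Kimura two-parameter model, d = −½ ln(1 − 2P − Q) − ¼ ln(1 − 2Q).
1 − 2P − Q = 0.376081, giving −½ ln(0.376081) = 0.488975.
1 − 2Q = 0.48559, giving −¼ ln(0.48559) = 0.180598.
d = 0.488975 + 0.180598 = 0.669573.

0.670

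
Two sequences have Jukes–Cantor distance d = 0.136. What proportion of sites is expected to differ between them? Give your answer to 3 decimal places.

0.124

p = (3/4)(1 − e^(−4d/3)) = 0.75 × (1 − e^(-0.181333)) = 0.75 × (1 − 0.834158) = 0.124382.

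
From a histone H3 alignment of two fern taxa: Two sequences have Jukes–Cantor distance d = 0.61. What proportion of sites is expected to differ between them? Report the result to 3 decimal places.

0.417

p = (3/4)(1 − e^(−4d/3)) = 0.75 × (1 − e^(-0.813333)) = 0.75 × (1 − 0.443378) = 0.417467.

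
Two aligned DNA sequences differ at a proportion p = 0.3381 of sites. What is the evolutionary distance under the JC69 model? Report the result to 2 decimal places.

0.45

d = −(3/4) ln(1 − 4p/3) = −0.75 ln(1 − 0.4508) = −0.75 ln(0.5492)
  = −0.75 × (-0.599293) = 0.449470 substitutions/site.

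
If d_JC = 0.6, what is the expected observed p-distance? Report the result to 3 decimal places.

p = (3/4)(1 − e^(−4d/3)) = 0.75 × (1 − e^(-0.8)) = 0.75 × (1 − 0.449329) = 0.413003.

0.413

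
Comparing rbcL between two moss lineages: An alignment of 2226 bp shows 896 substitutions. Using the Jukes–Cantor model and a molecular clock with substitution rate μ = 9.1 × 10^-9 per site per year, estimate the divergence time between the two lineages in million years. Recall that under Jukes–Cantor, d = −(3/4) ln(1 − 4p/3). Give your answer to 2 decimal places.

31.70

p = 896/2226 ≈ 0.402516.
d = −(3/4) ln(1 − 4p/3) = −0.75 ln(1 − 0.536688) = −0.75 ln(0.463312)
  = −0.75 × (-0.769355) = 0.577016 substitutions/site.
Under a molecular clock d = 2μt, so t = d/(2μ) = 0.577016 / (2 × 9.1 × 10^-9) = 31.70 million years.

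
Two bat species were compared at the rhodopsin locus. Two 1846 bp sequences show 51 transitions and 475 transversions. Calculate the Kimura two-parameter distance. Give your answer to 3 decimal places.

P = 51/1846 ≈ 0.027627 and Q = 475/1846 ≈ 0.257313.
Under the Kimura two-parameter model, d = −½ ln(1 − 2P − Q) − ¼ ln(1 − 2Q).
1 − 2P − Q = 0.687433, giving −½ ln(0.687433) = 0.187395.
1 − 2Q = 0.485374, giving −¼ ln(0.485374) = 0.180709.
d = 0.187395 + 0.180709 = 0.368104.

0.368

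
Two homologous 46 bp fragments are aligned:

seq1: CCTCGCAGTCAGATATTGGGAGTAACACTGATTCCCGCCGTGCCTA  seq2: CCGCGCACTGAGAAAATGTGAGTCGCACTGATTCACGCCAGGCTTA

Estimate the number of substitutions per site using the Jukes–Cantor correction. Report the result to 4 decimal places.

0.3206

The sequences differ at 12 of 46 sites, so p = 12/46 ≈ 0.26087.
d = −(3/4) ln(1 − 4p/3) = −0.75 ln(1 − 0.347827) = −0.75 ln(0.652173)
  = −0.75 × (-0.427445) = 0.320584 substitutions/site.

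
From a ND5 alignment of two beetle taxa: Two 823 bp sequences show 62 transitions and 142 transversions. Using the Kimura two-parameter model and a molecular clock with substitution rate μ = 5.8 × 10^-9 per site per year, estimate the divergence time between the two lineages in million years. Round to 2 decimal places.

P = 62/823 ≈ 0.075334 and Q = 142/823 ≈ 0.172539.
Under the Kimura two-parameter model, d = −½ ln(1 − 2P − Q) − ¼ ln(1 − 2Q).
1 − 2P − Q = 0.676793, giving −½ ln(0.676793) = 0.195195.
1 − 2Q = 0.654922, giving −¼ ln(0.654922) = 0.105810.
d = 0.195195 + 0.105810 = 0.301005.
Under a molecular clock d = 2μt, so t = d/(2μ) = 0.301005 / (2 × 5.8 × 10^-9) = 25.95 million years.

25.95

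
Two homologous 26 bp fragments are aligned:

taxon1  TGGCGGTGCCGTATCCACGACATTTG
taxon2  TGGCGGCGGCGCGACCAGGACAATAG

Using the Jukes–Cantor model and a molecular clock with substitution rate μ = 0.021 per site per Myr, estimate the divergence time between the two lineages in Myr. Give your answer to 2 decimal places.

The sequences differ at 8 of 26 sites (7, 9, 12, 13, 14, 18, 23, 25), so p = 8/26 ≈ 0.307692.
d = −(3/4) ln(1 − 4p/3) = −0.75 ln(1 − 0.410256) = −0.75 ln(0.589744)
  = −0.75 × (-0.528067) = 0.396050 substitutions/site.
Under a molecular clock d = 2μt, so t = d/(2μ) = 0.396050 / (2 × 0.021) = 9.43 Myr.

9.43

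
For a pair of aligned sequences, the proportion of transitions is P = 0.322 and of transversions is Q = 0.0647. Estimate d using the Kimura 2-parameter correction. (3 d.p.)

0.651

Under the Kimura two-parameter model, d = −½ ln(1 − 2P − Q) − ¼ ln(1 − 2Q).
1 − 2P − Q = 0.2913, giving −½ ln(0.2913) = 0.616701.
1 − 2Q = 0.8706, giving −¼ ln(0.8706) = 0.034643.
d = 0.616701 + 0.034643 = 0.651344.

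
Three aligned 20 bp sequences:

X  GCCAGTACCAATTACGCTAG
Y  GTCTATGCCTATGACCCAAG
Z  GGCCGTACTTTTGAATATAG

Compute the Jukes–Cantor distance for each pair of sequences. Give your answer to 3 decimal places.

d(X,Y) = 0.572, d(X,Z) = 0.687, d(Y,Z) = 0.824

X–Y: 8/20 sites differ → p = 0.4, d = −0.75 ln(1 − 0.533333) = 0.571605 ≈ 0.572.
X–Z: 9/20 sites differ → p = 0.45, d = −0.75 ln(1 − 0.6) = 0.687218 ≈ 0.687.
Y–Z: 10/20 sites differ → p = 0.5, d = −0.75 ln(1 − 0.666667) = 0.823960 ≈ 0.824.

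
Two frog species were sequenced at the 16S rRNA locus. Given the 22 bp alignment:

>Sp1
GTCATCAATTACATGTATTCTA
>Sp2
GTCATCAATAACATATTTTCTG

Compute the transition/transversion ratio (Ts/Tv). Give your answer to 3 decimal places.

Transitions are A↔G and C↔T; transversions are all other mismatches.
Transitions: 2. Transversions: 2.
R = 2/2 = 1.000.

1.000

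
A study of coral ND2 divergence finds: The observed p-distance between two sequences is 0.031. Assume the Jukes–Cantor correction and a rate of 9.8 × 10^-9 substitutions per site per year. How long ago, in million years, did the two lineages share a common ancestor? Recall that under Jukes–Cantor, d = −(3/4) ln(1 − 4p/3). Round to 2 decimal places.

1.62

d = −(3/4) ln(1 − 4p/3) = −0.75 ln(1 − 0.041333) = −0.75 ln(0.958667)
  = −0.75 × (-0.042212) = 0.031659 substitutions/site.
Under a molecular clock d = 2μt, so t = d/(2μ) = 0.031659 / (2 × 9.8 × 10^-9) = 1.62 million years.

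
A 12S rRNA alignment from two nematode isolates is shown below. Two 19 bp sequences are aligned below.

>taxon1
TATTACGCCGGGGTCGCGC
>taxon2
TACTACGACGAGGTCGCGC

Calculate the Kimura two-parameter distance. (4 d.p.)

0.1805

Of 19 sites, 2 differences are transitions and 1 are transversions, so P = 2/19 ≈ 0.105263 and Q = 1/19 ≈ 0.052632.
Under the Kimura two-parameter model, d = −½ ln(1 − 2P − Q) − ¼ ln(1 − 2Q).
1 − 2P − Q = 0.736842, giving −½ ln(0.736842) = 0.152691.
1 − 2Q = 0.894736, giving −¼ ln(0.894736) = 0.027807.
d = 0.152691 + 0.027807 = 0.180498.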